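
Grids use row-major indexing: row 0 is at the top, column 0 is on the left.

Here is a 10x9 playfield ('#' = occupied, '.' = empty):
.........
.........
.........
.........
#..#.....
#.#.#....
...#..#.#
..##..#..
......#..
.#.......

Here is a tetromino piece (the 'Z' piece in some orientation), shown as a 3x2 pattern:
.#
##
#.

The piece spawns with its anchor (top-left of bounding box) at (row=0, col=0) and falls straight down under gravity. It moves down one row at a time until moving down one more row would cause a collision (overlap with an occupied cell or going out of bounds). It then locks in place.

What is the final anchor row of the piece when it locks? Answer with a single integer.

Answer: 1

Derivation:
Spawn at (row=0, col=0). Try each row:
  row 0: fits
  row 1: fits
  row 2: blocked -> lock at row 1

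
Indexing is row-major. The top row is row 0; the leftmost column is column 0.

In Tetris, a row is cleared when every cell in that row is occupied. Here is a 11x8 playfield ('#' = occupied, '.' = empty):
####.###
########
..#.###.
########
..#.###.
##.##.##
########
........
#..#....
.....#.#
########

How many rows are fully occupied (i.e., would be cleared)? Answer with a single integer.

Check each row:
  row 0: 1 empty cell -> not full
  row 1: 0 empty cells -> FULL (clear)
  row 2: 4 empty cells -> not full
  row 3: 0 empty cells -> FULL (clear)
  row 4: 4 empty cells -> not full
  row 5: 2 empty cells -> not full
  row 6: 0 empty cells -> FULL (clear)
  row 7: 8 empty cells -> not full
  row 8: 6 empty cells -> not full
  row 9: 6 empty cells -> not full
  row 10: 0 empty cells -> FULL (clear)
Total rows cleared: 4

Answer: 4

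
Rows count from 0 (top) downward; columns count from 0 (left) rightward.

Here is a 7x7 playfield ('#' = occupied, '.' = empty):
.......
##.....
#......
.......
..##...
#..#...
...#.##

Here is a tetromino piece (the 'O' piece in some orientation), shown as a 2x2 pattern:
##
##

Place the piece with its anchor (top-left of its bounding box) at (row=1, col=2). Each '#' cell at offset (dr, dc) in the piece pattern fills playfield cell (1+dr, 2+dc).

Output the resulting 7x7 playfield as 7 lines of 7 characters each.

Fill (1+0,2+0) = (1,2)
Fill (1+0,2+1) = (1,3)
Fill (1+1,2+0) = (2,2)
Fill (1+1,2+1) = (2,3)

Answer: .......
####...
#.##...
.......
..##...
#..#...
...#.##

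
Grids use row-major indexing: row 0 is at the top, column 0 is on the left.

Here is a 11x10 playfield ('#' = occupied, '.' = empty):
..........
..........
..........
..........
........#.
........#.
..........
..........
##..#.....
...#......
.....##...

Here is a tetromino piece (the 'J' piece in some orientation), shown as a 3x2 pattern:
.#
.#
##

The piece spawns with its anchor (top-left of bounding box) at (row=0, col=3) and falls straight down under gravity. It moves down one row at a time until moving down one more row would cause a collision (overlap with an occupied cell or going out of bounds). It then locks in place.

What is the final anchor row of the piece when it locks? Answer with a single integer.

Spawn at (row=0, col=3). Try each row:
  row 0: fits
  row 1: fits
  row 2: fits
  row 3: fits
  row 4: fits
  row 5: fits
  row 6: blocked -> lock at row 5

Answer: 5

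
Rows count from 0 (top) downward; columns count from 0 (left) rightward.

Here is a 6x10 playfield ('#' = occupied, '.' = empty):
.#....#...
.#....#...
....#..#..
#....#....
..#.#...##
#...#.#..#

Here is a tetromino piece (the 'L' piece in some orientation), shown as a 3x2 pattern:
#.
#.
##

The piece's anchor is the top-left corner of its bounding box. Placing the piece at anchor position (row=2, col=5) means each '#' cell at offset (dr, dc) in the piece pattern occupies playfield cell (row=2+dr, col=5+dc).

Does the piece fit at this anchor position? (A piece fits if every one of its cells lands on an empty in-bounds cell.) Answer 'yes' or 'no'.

Answer: no

Derivation:
Check each piece cell at anchor (2, 5):
  offset (0,0) -> (2,5): empty -> OK
  offset (1,0) -> (3,5): occupied ('#') -> FAIL
  offset (2,0) -> (4,5): empty -> OK
  offset (2,1) -> (4,6): empty -> OK
All cells valid: no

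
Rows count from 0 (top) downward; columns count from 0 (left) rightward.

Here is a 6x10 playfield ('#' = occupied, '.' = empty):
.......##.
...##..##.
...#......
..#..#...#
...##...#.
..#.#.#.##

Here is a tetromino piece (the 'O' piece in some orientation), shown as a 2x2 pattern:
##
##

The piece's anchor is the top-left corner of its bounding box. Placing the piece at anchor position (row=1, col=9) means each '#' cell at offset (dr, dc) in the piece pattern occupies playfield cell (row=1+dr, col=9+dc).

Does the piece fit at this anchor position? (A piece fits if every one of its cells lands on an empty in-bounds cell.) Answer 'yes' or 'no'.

Answer: no

Derivation:
Check each piece cell at anchor (1, 9):
  offset (0,0) -> (1,9): empty -> OK
  offset (0,1) -> (1,10): out of bounds -> FAIL
  offset (1,0) -> (2,9): empty -> OK
  offset (1,1) -> (2,10): out of bounds -> FAIL
All cells valid: no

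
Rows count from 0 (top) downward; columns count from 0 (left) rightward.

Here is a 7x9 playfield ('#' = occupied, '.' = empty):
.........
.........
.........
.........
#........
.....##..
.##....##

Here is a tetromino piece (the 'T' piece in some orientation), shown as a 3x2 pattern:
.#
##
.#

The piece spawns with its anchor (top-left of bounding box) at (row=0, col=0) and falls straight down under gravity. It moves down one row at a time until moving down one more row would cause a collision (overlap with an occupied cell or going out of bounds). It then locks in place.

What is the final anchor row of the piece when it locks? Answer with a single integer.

Spawn at (row=0, col=0). Try each row:
  row 0: fits
  row 1: fits
  row 2: fits
  row 3: blocked -> lock at row 2

Answer: 2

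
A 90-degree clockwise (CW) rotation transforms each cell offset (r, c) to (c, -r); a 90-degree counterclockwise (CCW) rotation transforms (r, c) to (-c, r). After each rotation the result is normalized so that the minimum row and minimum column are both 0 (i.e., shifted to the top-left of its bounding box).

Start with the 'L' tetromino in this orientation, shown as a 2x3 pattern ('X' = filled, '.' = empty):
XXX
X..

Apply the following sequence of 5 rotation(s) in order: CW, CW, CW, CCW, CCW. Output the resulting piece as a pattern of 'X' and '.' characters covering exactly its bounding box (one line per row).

Answer: XX
.X
.X

Derivation:
Start:
XXX
X..
After rotation 1 (CW):
XX
.X
.X
After rotation 2 (CW):
..X
XXX
After rotation 3 (CW):
X.
X.
XX
After rotation 4 (CCW):
..X
XXX
After rotation 5 (CCW):
XX
.X
.X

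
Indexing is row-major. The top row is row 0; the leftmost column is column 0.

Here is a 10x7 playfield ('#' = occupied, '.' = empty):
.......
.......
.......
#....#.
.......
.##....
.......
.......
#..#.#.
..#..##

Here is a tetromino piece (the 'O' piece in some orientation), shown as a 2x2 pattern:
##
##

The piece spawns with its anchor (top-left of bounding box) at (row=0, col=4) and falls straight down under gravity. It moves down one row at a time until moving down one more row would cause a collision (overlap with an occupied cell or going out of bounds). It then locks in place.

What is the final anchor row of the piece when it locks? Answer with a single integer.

Answer: 1

Derivation:
Spawn at (row=0, col=4). Try each row:
  row 0: fits
  row 1: fits
  row 2: blocked -> lock at row 1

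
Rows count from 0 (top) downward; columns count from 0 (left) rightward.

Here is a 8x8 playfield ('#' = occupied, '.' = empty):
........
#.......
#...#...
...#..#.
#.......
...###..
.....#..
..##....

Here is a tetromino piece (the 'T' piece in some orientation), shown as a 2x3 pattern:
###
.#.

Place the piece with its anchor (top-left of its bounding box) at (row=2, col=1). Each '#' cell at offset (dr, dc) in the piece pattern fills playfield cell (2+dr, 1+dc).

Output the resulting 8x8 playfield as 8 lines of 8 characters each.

Fill (2+0,1+0) = (2,1)
Fill (2+0,1+1) = (2,2)
Fill (2+0,1+2) = (2,3)
Fill (2+1,1+1) = (3,2)

Answer: ........
#.......
#####...
..##..#.
#.......
...###..
.....#..
..##....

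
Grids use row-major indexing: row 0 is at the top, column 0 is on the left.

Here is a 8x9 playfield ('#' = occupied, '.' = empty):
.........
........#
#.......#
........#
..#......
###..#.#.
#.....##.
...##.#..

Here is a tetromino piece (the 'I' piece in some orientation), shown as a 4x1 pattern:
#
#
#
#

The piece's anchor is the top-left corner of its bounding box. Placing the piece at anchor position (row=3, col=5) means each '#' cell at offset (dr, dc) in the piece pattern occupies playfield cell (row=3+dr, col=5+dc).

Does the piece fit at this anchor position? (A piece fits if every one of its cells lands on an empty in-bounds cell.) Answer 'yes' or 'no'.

Answer: no

Derivation:
Check each piece cell at anchor (3, 5):
  offset (0,0) -> (3,5): empty -> OK
  offset (1,0) -> (4,5): empty -> OK
  offset (2,0) -> (5,5): occupied ('#') -> FAIL
  offset (3,0) -> (6,5): empty -> OK
All cells valid: no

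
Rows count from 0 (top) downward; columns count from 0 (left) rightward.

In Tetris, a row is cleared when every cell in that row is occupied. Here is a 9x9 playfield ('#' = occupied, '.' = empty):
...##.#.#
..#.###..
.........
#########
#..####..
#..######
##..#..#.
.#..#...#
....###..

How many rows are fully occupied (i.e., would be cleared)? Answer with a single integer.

Answer: 1

Derivation:
Check each row:
  row 0: 5 empty cells -> not full
  row 1: 5 empty cells -> not full
  row 2: 9 empty cells -> not full
  row 3: 0 empty cells -> FULL (clear)
  row 4: 4 empty cells -> not full
  row 5: 2 empty cells -> not full
  row 6: 5 empty cells -> not full
  row 7: 6 empty cells -> not full
  row 8: 6 empty cells -> not full
Total rows cleared: 1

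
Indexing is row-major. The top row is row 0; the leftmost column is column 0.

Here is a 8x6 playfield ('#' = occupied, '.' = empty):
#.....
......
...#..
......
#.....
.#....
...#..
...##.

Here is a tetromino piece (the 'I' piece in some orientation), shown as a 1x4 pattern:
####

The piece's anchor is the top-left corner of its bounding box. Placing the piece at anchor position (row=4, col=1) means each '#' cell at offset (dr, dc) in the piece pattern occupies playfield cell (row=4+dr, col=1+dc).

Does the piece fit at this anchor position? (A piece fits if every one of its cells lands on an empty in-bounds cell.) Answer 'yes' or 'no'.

Answer: yes

Derivation:
Check each piece cell at anchor (4, 1):
  offset (0,0) -> (4,1): empty -> OK
  offset (0,1) -> (4,2): empty -> OK
  offset (0,2) -> (4,3): empty -> OK
  offset (0,3) -> (4,4): empty -> OK
All cells valid: yes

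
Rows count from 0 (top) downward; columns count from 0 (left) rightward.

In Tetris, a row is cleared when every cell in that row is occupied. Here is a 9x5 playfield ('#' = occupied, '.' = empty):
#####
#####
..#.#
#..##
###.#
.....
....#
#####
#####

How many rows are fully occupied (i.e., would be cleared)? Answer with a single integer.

Check each row:
  row 0: 0 empty cells -> FULL (clear)
  row 1: 0 empty cells -> FULL (clear)
  row 2: 3 empty cells -> not full
  row 3: 2 empty cells -> not full
  row 4: 1 empty cell -> not full
  row 5: 5 empty cells -> not full
  row 6: 4 empty cells -> not full
  row 7: 0 empty cells -> FULL (clear)
  row 8: 0 empty cells -> FULL (clear)
Total rows cleared: 4

Answer: 4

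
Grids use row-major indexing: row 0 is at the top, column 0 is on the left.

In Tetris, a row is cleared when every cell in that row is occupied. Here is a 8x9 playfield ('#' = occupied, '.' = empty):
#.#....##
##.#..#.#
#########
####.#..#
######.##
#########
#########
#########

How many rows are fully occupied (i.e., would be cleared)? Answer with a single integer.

Check each row:
  row 0: 5 empty cells -> not full
  row 1: 4 empty cells -> not full
  row 2: 0 empty cells -> FULL (clear)
  row 3: 3 empty cells -> not full
  row 4: 1 empty cell -> not full
  row 5: 0 empty cells -> FULL (clear)
  row 6: 0 empty cells -> FULL (clear)
  row 7: 0 empty cells -> FULL (clear)
Total rows cleared: 4

Answer: 4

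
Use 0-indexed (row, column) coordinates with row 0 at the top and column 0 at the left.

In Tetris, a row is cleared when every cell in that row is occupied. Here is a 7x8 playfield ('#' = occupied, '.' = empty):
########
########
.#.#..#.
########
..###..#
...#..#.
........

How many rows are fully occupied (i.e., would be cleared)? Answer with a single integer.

Check each row:
  row 0: 0 empty cells -> FULL (clear)
  row 1: 0 empty cells -> FULL (clear)
  row 2: 5 empty cells -> not full
  row 3: 0 empty cells -> FULL (clear)
  row 4: 4 empty cells -> not full
  row 5: 6 empty cells -> not full
  row 6: 8 empty cells -> not full
Total rows cleared: 3

Answer: 3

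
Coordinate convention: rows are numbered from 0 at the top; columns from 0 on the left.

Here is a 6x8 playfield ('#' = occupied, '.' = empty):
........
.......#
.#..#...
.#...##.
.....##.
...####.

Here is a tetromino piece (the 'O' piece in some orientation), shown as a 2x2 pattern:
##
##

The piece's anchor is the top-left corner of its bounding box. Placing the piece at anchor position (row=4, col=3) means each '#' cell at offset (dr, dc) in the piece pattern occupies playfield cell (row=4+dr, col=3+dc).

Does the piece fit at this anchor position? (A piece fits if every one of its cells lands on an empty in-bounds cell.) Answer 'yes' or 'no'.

Answer: no

Derivation:
Check each piece cell at anchor (4, 3):
  offset (0,0) -> (4,3): empty -> OK
  offset (0,1) -> (4,4): empty -> OK
  offset (1,0) -> (5,3): occupied ('#') -> FAIL
  offset (1,1) -> (5,4): occupied ('#') -> FAIL
All cells valid: no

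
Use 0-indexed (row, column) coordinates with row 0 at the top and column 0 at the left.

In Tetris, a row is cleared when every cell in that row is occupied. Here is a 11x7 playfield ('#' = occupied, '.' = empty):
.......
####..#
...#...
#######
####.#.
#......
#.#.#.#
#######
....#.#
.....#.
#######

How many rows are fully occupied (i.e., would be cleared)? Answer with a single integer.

Check each row:
  row 0: 7 empty cells -> not full
  row 1: 2 empty cells -> not full
  row 2: 6 empty cells -> not full
  row 3: 0 empty cells -> FULL (clear)
  row 4: 2 empty cells -> not full
  row 5: 6 empty cells -> not full
  row 6: 3 empty cells -> not full
  row 7: 0 empty cells -> FULL (clear)
  row 8: 5 empty cells -> not full
  row 9: 6 empty cells -> not full
  row 10: 0 empty cells -> FULL (clear)
Total rows cleared: 3

Answer: 3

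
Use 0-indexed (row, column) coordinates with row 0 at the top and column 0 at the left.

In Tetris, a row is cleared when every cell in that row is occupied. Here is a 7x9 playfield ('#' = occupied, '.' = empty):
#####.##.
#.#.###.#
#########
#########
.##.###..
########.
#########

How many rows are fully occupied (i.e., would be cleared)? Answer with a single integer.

Answer: 3

Derivation:
Check each row:
  row 0: 2 empty cells -> not full
  row 1: 3 empty cells -> not full
  row 2: 0 empty cells -> FULL (clear)
  row 3: 0 empty cells -> FULL (clear)
  row 4: 4 empty cells -> not full
  row 5: 1 empty cell -> not full
  row 6: 0 empty cells -> FULL (clear)
Total rows cleared: 3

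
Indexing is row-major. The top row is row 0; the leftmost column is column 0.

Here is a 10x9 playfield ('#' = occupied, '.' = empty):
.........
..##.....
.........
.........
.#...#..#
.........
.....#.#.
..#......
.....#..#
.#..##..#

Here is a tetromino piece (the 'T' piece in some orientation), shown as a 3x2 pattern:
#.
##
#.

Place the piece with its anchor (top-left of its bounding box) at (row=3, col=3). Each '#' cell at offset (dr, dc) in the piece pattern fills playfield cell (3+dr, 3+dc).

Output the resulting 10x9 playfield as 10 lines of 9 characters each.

Fill (3+0,3+0) = (3,3)
Fill (3+1,3+0) = (4,3)
Fill (3+1,3+1) = (4,4)
Fill (3+2,3+0) = (5,3)

Answer: .........
..##.....
.........
...#.....
.#.###..#
...#.....
.....#.#.
..#......
.....#..#
.#..##..#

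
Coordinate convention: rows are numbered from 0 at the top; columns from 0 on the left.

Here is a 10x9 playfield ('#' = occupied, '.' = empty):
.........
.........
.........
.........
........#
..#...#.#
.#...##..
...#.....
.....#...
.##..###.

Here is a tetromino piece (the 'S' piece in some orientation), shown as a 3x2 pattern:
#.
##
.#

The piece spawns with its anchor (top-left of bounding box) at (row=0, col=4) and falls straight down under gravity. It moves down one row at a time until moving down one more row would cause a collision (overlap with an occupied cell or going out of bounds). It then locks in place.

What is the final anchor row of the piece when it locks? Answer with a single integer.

Answer: 3

Derivation:
Spawn at (row=0, col=4). Try each row:
  row 0: fits
  row 1: fits
  row 2: fits
  row 3: fits
  row 4: blocked -> lock at row 3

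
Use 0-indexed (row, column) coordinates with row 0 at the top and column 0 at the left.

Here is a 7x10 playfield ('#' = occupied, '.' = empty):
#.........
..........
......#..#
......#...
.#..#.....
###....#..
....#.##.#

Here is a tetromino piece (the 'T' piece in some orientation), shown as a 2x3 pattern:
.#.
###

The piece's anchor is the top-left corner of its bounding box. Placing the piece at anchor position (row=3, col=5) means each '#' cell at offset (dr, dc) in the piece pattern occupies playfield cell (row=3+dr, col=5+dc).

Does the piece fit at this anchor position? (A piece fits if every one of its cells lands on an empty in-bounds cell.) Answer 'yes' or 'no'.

Answer: no

Derivation:
Check each piece cell at anchor (3, 5):
  offset (0,1) -> (3,6): occupied ('#') -> FAIL
  offset (1,0) -> (4,5): empty -> OK
  offset (1,1) -> (4,6): empty -> OK
  offset (1,2) -> (4,7): empty -> OK
All cells valid: no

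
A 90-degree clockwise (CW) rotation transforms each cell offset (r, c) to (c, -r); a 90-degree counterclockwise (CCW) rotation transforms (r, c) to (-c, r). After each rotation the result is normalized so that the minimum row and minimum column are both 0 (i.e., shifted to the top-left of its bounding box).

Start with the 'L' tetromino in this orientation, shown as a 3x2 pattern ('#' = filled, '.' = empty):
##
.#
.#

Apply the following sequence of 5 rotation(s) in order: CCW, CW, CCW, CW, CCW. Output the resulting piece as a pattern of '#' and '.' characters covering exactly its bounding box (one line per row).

Answer: ###
#..

Derivation:
Start:
##
.#
.#
After rotation 1 (CCW):
###
#..
After rotation 2 (CW):
##
.#
.#
After rotation 3 (CCW):
###
#..
After rotation 4 (CW):
##
.#
.#
After rotation 5 (CCW):
###
#..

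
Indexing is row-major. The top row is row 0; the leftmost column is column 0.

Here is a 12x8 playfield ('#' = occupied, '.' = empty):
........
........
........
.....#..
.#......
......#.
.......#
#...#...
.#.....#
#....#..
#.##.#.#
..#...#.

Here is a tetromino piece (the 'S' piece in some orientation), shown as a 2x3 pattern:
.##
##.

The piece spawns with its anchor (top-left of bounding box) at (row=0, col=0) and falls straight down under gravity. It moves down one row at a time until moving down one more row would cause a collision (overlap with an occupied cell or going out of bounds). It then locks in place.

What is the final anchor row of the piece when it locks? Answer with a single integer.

Answer: 2

Derivation:
Spawn at (row=0, col=0). Try each row:
  row 0: fits
  row 1: fits
  row 2: fits
  row 3: blocked -> lock at row 2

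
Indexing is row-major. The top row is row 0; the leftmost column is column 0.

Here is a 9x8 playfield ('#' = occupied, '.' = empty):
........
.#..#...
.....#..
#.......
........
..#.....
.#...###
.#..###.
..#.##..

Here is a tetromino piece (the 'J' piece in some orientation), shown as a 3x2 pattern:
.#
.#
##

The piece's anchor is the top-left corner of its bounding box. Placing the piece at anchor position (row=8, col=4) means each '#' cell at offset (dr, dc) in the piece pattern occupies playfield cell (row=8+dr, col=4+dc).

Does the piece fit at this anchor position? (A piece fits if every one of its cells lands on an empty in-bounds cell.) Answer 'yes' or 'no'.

Answer: no

Derivation:
Check each piece cell at anchor (8, 4):
  offset (0,1) -> (8,5): occupied ('#') -> FAIL
  offset (1,1) -> (9,5): out of bounds -> FAIL
  offset (2,0) -> (10,4): out of bounds -> FAIL
  offset (2,1) -> (10,5): out of bounds -> FAIL
All cells valid: no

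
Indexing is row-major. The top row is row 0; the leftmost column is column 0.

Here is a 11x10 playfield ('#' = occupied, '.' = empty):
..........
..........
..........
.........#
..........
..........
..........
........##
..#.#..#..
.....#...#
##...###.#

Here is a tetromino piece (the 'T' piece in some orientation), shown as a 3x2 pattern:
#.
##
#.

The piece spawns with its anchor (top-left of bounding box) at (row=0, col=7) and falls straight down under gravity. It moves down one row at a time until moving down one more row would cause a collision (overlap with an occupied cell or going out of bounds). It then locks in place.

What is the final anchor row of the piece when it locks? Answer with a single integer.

Spawn at (row=0, col=7). Try each row:
  row 0: fits
  row 1: fits
  row 2: fits
  row 3: fits
  row 4: fits
  row 5: fits
  row 6: blocked -> lock at row 5

Answer: 5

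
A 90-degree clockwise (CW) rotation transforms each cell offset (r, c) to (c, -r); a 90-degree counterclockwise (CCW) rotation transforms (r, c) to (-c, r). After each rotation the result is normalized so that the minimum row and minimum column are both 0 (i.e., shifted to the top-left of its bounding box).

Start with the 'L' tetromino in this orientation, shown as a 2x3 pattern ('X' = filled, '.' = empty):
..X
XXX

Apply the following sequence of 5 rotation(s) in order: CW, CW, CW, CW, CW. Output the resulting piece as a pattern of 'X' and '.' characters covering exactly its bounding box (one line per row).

Answer: X.
X.
XX

Derivation:
Start:
..X
XXX
After rotation 1 (CW):
X.
X.
XX
After rotation 2 (CW):
XXX
X..
After rotation 3 (CW):
XX
.X
.X
After rotation 4 (CW):
..X
XXX
After rotation 5 (CW):
X.
X.
XX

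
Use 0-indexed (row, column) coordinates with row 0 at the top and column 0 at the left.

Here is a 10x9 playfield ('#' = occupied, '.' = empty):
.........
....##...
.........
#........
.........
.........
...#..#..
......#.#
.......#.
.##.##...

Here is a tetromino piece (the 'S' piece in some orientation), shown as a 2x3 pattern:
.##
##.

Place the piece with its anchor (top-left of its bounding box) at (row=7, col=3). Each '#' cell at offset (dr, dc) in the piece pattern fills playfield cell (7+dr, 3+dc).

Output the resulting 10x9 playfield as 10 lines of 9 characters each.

Answer: .........
....##...
.........
#........
.........
.........
...#..#..
....###.#
...##..#.
.##.##...

Derivation:
Fill (7+0,3+1) = (7,4)
Fill (7+0,3+2) = (7,5)
Fill (7+1,3+0) = (8,3)
Fill (7+1,3+1) = (8,4)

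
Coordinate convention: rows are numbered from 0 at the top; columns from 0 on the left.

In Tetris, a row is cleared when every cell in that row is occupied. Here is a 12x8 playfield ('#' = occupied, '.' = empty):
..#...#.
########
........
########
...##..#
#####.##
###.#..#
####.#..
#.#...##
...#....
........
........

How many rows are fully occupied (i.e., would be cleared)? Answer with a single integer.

Check each row:
  row 0: 6 empty cells -> not full
  row 1: 0 empty cells -> FULL (clear)
  row 2: 8 empty cells -> not full
  row 3: 0 empty cells -> FULL (clear)
  row 4: 5 empty cells -> not full
  row 5: 1 empty cell -> not full
  row 6: 3 empty cells -> not full
  row 7: 3 empty cells -> not full
  row 8: 4 empty cells -> not full
  row 9: 7 empty cells -> not full
  row 10: 8 empty cells -> not full
  row 11: 8 empty cells -> not full
Total rows cleared: 2

Answer: 2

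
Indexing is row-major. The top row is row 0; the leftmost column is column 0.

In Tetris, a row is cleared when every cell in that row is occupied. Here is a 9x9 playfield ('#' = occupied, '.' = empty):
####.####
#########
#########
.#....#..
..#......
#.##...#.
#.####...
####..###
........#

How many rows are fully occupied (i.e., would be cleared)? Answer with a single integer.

Check each row:
  row 0: 1 empty cell -> not full
  row 1: 0 empty cells -> FULL (clear)
  row 2: 0 empty cells -> FULL (clear)
  row 3: 7 empty cells -> not full
  row 4: 8 empty cells -> not full
  row 5: 5 empty cells -> not full
  row 6: 4 empty cells -> not full
  row 7: 2 empty cells -> not full
  row 8: 8 empty cells -> not full
Total rows cleared: 2

Answer: 2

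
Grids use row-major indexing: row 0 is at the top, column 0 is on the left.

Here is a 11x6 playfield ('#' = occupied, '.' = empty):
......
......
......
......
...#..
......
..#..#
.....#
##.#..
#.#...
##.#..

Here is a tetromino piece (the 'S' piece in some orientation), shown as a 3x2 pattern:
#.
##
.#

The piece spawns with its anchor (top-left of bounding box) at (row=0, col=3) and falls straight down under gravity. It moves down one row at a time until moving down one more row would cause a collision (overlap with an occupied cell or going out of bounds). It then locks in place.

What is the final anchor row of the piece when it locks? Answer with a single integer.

Spawn at (row=0, col=3). Try each row:
  row 0: fits
  row 1: fits
  row 2: fits
  row 3: blocked -> lock at row 2

Answer: 2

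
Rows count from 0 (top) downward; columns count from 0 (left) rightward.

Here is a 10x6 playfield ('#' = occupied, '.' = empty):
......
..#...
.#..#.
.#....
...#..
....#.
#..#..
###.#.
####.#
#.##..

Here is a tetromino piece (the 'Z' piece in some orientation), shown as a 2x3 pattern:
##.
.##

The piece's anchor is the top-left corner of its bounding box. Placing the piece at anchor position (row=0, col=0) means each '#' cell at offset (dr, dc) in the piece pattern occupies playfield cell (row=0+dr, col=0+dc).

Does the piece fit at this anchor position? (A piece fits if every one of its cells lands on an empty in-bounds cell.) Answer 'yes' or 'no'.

Answer: no

Derivation:
Check each piece cell at anchor (0, 0):
  offset (0,0) -> (0,0): empty -> OK
  offset (0,1) -> (0,1): empty -> OK
  offset (1,1) -> (1,1): empty -> OK
  offset (1,2) -> (1,2): occupied ('#') -> FAIL
All cells valid: no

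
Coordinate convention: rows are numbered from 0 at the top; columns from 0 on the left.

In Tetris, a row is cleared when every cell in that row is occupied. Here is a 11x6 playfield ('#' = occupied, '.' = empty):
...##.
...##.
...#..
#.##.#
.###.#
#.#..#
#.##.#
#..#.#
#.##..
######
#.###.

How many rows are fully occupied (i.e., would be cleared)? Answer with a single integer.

Answer: 1

Derivation:
Check each row:
  row 0: 4 empty cells -> not full
  row 1: 4 empty cells -> not full
  row 2: 5 empty cells -> not full
  row 3: 2 empty cells -> not full
  row 4: 2 empty cells -> not full
  row 5: 3 empty cells -> not full
  row 6: 2 empty cells -> not full
  row 7: 3 empty cells -> not full
  row 8: 3 empty cells -> not full
  row 9: 0 empty cells -> FULL (clear)
  row 10: 2 empty cells -> not full
Total rows cleared: 1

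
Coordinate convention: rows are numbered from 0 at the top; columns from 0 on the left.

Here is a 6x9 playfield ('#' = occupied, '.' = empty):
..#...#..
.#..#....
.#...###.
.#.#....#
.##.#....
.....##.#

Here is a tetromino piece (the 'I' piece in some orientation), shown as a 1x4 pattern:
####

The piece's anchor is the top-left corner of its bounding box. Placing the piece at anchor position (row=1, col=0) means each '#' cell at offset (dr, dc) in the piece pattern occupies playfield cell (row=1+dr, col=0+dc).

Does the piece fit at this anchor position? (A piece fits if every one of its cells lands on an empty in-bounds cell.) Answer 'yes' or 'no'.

Answer: no

Derivation:
Check each piece cell at anchor (1, 0):
  offset (0,0) -> (1,0): empty -> OK
  offset (0,1) -> (1,1): occupied ('#') -> FAIL
  offset (0,2) -> (1,2): empty -> OK
  offset (0,3) -> (1,3): empty -> OK
All cells valid: no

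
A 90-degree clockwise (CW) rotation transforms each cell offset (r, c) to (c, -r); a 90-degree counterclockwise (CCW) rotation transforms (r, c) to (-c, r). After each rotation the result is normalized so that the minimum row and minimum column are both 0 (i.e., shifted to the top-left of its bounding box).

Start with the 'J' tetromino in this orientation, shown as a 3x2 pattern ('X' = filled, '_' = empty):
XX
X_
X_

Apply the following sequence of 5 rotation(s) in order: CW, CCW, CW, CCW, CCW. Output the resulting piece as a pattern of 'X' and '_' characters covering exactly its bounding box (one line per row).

Answer: X__
XXX

Derivation:
Start:
XX
X_
X_
After rotation 1 (CW):
XXX
__X
After rotation 2 (CCW):
XX
X_
X_
After rotation 3 (CW):
XXX
__X
After rotation 4 (CCW):
XX
X_
X_
After rotation 5 (CCW):
X__
XXX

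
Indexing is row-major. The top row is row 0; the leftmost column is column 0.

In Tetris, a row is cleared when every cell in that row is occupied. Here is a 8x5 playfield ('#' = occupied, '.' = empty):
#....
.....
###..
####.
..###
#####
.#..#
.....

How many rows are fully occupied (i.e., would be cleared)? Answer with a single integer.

Check each row:
  row 0: 4 empty cells -> not full
  row 1: 5 empty cells -> not full
  row 2: 2 empty cells -> not full
  row 3: 1 empty cell -> not full
  row 4: 2 empty cells -> not full
  row 5: 0 empty cells -> FULL (clear)
  row 6: 3 empty cells -> not full
  row 7: 5 empty cells -> not full
Total rows cleared: 1

Answer: 1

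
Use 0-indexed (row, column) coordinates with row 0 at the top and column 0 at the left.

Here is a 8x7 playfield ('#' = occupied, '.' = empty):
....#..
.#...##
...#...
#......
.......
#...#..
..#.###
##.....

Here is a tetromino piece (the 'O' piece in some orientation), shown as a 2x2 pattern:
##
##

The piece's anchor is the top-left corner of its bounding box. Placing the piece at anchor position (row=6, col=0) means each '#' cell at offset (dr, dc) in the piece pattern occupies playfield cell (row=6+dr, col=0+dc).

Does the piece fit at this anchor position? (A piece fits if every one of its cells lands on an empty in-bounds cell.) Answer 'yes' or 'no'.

Check each piece cell at anchor (6, 0):
  offset (0,0) -> (6,0): empty -> OK
  offset (0,1) -> (6,1): empty -> OK
  offset (1,0) -> (7,0): occupied ('#') -> FAIL
  offset (1,1) -> (7,1): occupied ('#') -> FAIL
All cells valid: no

Answer: no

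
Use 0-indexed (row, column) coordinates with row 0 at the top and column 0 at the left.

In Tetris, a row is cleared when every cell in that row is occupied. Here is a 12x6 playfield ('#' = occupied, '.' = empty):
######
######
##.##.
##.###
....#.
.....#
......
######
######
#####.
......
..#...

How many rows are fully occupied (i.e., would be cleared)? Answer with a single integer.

Answer: 4

Derivation:
Check each row:
  row 0: 0 empty cells -> FULL (clear)
  row 1: 0 empty cells -> FULL (clear)
  row 2: 2 empty cells -> not full
  row 3: 1 empty cell -> not full
  row 4: 5 empty cells -> not full
  row 5: 5 empty cells -> not full
  row 6: 6 empty cells -> not full
  row 7: 0 empty cells -> FULL (clear)
  row 8: 0 empty cells -> FULL (clear)
  row 9: 1 empty cell -> not full
  row 10: 6 empty cells -> not full
  row 11: 5 empty cells -> not full
Total rows cleared: 4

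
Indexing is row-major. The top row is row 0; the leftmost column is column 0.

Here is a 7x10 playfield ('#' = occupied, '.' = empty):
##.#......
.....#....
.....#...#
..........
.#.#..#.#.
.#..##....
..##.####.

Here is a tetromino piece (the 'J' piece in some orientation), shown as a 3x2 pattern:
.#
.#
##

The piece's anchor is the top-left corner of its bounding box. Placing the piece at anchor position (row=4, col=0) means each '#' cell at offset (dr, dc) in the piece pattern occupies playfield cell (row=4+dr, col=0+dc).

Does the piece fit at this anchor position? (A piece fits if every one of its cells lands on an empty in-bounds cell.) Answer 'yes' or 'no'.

Answer: no

Derivation:
Check each piece cell at anchor (4, 0):
  offset (0,1) -> (4,1): occupied ('#') -> FAIL
  offset (1,1) -> (5,1): occupied ('#') -> FAIL
  offset (2,0) -> (6,0): empty -> OK
  offset (2,1) -> (6,1): empty -> OK
All cells valid: no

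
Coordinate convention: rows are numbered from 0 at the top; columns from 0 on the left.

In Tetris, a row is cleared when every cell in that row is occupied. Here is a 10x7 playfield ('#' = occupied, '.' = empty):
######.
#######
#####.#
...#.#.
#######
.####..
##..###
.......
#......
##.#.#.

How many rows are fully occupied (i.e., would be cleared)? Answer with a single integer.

Answer: 2

Derivation:
Check each row:
  row 0: 1 empty cell -> not full
  row 1: 0 empty cells -> FULL (clear)
  row 2: 1 empty cell -> not full
  row 3: 5 empty cells -> not full
  row 4: 0 empty cells -> FULL (clear)
  row 5: 3 empty cells -> not full
  row 6: 2 empty cells -> not full
  row 7: 7 empty cells -> not full
  row 8: 6 empty cells -> not full
  row 9: 3 empty cells -> not full
Total rows cleared: 2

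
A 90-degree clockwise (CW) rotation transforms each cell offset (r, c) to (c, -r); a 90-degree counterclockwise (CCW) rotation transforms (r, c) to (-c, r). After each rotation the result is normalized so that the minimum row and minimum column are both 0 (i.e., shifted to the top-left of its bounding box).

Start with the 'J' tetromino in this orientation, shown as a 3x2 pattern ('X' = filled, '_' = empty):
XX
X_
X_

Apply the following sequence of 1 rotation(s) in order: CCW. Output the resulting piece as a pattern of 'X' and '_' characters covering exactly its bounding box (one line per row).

Answer: X__
XXX

Derivation:
Start:
XX
X_
X_
After rotation 1 (CCW):
X__
XXX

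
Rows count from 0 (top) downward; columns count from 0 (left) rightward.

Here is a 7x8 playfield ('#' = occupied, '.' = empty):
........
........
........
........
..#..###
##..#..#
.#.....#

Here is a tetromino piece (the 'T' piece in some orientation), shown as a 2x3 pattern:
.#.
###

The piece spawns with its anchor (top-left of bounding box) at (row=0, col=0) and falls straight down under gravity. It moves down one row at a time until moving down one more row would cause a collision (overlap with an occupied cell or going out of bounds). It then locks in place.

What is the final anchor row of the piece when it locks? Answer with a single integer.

Spawn at (row=0, col=0). Try each row:
  row 0: fits
  row 1: fits
  row 2: fits
  row 3: blocked -> lock at row 2

Answer: 2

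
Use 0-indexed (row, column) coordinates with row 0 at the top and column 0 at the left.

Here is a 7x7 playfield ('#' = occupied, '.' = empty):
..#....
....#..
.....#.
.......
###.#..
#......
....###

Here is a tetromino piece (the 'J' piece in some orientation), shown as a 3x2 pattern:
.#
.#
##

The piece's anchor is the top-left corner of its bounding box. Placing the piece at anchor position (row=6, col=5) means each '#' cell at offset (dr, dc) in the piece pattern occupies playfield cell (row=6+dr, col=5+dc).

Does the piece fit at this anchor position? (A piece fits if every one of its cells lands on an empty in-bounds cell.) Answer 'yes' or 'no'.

Answer: no

Derivation:
Check each piece cell at anchor (6, 5):
  offset (0,1) -> (6,6): occupied ('#') -> FAIL
  offset (1,1) -> (7,6): out of bounds -> FAIL
  offset (2,0) -> (8,5): out of bounds -> FAIL
  offset (2,1) -> (8,6): out of bounds -> FAIL
All cells valid: no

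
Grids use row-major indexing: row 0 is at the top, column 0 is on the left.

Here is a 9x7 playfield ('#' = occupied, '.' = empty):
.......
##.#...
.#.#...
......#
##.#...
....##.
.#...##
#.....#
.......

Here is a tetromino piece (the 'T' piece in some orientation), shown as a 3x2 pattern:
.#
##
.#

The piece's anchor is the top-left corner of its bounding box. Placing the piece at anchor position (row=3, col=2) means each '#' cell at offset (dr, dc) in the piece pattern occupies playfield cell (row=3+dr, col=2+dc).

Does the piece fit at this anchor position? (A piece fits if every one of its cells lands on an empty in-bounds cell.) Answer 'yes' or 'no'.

Check each piece cell at anchor (3, 2):
  offset (0,1) -> (3,3): empty -> OK
  offset (1,0) -> (4,2): empty -> OK
  offset (1,1) -> (4,3): occupied ('#') -> FAIL
  offset (2,1) -> (5,3): empty -> OK
All cells valid: no

Answer: no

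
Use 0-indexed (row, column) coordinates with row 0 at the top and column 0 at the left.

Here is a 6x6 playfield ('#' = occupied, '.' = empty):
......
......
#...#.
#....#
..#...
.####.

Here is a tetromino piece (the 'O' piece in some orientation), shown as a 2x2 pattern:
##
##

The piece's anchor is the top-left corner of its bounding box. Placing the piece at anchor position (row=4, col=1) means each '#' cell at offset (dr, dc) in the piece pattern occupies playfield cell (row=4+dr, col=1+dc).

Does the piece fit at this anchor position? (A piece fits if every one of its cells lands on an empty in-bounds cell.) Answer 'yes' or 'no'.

Check each piece cell at anchor (4, 1):
  offset (0,0) -> (4,1): empty -> OK
  offset (0,1) -> (4,2): occupied ('#') -> FAIL
  offset (1,0) -> (5,1): occupied ('#') -> FAIL
  offset (1,1) -> (5,2): occupied ('#') -> FAIL
All cells valid: no

Answer: no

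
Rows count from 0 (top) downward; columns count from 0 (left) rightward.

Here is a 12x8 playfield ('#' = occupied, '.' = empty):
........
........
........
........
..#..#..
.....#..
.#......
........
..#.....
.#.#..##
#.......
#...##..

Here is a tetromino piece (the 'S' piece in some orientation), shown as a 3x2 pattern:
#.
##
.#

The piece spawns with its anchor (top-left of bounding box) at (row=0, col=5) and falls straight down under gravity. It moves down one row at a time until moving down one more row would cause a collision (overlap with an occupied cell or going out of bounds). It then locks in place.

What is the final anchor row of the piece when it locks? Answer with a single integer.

Answer: 2

Derivation:
Spawn at (row=0, col=5). Try each row:
  row 0: fits
  row 1: fits
  row 2: fits
  row 3: blocked -> lock at row 2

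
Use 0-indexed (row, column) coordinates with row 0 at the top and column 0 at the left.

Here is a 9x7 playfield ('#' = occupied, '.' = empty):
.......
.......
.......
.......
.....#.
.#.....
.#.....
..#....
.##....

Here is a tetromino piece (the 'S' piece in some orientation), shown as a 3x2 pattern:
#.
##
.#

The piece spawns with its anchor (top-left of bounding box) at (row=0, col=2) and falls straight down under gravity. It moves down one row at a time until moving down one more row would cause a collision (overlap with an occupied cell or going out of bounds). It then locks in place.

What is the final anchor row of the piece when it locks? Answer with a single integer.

Spawn at (row=0, col=2). Try each row:
  row 0: fits
  row 1: fits
  row 2: fits
  row 3: fits
  row 4: fits
  row 5: fits
  row 6: blocked -> lock at row 5

Answer: 5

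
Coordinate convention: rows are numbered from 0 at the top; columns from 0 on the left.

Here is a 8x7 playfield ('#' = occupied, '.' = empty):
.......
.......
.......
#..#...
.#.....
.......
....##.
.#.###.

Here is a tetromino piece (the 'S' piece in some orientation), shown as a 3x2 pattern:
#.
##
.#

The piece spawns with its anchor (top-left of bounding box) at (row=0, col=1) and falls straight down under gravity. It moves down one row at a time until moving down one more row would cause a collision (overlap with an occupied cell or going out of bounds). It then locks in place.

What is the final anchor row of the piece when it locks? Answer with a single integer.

Spawn at (row=0, col=1). Try each row:
  row 0: fits
  row 1: fits
  row 2: fits
  row 3: blocked -> lock at row 2

Answer: 2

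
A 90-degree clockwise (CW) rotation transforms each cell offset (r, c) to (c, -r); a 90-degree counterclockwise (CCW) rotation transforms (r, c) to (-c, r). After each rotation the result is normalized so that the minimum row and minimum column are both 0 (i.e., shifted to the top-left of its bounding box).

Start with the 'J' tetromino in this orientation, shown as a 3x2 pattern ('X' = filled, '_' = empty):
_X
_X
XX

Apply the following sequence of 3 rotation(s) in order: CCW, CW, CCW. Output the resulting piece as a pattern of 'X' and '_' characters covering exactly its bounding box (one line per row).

Start:
_X
_X
XX
After rotation 1 (CCW):
XXX
__X
After rotation 2 (CW):
_X
_X
XX
After rotation 3 (CCW):
XXX
__X

Answer: XXX
__X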